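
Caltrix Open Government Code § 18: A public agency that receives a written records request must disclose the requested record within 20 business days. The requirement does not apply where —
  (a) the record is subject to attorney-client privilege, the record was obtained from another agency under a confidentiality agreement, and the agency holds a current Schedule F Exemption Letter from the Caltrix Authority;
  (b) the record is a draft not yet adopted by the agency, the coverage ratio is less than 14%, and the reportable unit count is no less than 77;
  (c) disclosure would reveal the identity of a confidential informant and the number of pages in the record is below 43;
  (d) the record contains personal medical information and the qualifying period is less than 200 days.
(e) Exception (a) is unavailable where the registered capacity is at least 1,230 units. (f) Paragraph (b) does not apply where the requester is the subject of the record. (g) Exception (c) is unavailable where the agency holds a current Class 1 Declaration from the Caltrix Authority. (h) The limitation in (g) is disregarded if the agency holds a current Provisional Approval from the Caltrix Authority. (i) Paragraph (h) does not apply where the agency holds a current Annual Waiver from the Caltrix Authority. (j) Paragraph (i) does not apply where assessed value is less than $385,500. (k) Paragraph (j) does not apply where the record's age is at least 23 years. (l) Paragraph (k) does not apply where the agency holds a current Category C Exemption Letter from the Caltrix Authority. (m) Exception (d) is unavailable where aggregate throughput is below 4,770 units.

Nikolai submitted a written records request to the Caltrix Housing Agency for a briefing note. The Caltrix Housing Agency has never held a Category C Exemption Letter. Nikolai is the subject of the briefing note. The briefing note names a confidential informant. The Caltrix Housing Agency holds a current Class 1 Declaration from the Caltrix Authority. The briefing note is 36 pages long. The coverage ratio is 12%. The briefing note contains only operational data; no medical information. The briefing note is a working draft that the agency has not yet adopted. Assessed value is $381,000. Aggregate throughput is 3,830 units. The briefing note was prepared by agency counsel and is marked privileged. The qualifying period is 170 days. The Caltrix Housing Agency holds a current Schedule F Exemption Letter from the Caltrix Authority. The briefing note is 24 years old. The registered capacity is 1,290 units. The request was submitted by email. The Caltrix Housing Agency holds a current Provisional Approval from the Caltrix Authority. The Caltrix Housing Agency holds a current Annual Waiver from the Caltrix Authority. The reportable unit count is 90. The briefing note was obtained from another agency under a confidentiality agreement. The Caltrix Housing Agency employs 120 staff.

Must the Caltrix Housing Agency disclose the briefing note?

All of (a)'s requirements are met (the briefing note is privileged; the briefing note was obtained under a confidentiality agreement; a current Schedule F Exemption Letter is held). Turning to paragraph (e): (e) operates — the registered capacity is 1,290 units, meeting the 1,230 units threshold. Exception (a) does not apply.
Exception (b): the briefing note is an unadopted draft; the coverage ratio is 12%, less than the 14% limit; the reportable unit count is 90, meeting the 77 threshold — every condition holds. But applying paragraph (f): (f) operates — Nikolai is the subject of the briefing note. So (b) is unavailable.
Exception (c) is satisfied on its face — the briefing note names a confidential informant; the number of pages in the record is 36, below the 43 limit. Turning to paragraphs (g)–(l): (g) operates against (c): a current Class 1 Declaration is held. (h) would limit (g) — a current Provisional Approval is held — but (i) sets (h) aside: (i) operates against (h): a current Annual Waiver is held. (j) is engaged (assessed value is $381,000, less than the $385,500 limit), but yields to (k): (k) operates — the record's age is 24 years, meeting the 23 years threshold. (l) is inapplicable (no current Category C Exemption Letter is held), so (k) stands. (c) is therefore removed.
Exception (d) does not apply: the briefing note contains only operational data.
No exception applies. The general rule governs.

Yes — the Caltrix Housing Agency must disclose the briefing note.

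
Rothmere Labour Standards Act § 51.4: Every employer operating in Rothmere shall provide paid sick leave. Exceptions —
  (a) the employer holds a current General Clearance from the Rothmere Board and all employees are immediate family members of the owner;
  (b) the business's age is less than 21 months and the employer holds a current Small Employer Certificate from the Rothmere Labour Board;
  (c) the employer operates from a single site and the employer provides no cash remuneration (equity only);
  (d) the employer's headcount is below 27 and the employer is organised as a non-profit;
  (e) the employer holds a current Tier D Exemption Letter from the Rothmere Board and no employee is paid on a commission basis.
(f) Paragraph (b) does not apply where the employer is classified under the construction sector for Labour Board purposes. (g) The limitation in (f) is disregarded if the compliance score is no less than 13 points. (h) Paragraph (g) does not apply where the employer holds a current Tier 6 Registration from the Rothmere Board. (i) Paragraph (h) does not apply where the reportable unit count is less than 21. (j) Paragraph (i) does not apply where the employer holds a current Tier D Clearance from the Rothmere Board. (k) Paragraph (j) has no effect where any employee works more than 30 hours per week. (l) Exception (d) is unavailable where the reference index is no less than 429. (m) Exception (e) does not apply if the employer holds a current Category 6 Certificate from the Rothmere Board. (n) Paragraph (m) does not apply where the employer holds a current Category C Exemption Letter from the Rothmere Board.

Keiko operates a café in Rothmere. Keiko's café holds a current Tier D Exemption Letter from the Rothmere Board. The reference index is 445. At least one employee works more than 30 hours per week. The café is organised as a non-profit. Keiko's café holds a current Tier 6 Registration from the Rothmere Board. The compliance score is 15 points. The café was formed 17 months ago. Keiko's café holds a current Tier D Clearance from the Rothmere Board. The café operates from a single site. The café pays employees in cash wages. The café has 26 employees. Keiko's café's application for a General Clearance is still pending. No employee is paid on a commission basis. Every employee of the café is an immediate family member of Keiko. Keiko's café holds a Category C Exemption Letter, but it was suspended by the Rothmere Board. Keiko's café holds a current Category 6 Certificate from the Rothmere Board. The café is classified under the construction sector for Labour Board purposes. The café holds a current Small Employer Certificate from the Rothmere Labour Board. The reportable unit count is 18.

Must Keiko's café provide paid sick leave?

Exception (a) requires that the employer holds a current General Clearance from the Rothmere Board; but there is no General Clearance in force, so (a) is unavailable.
Exception (b): the business's age is 17 months, less than the 21 months limit; a current Small Employer Certificate is held — every condition holds. Considering the limiting provisions: (f) applies (the café is classified under the construction sector), but is displaced by (g): (g) operates against (f): the compliance score is 15 points, meeting the 13 points threshold. (h) would limit (g) — a current Tier 6 Registration is held — but (i) sets (h) aside: (i) is engaged — the reportable unit count is 18, less than the 21 limit. (j) would limit (i) — a current Tier D Clearance is held — but (k) sets (j) aside: (k) operates against (j): at least one employee exceeds 30 hours/week. So (b) applies.
Exception (c) does not apply: employees are paid cash wages.
Exception (d) is satisfied on its face — the employer's headcount is 26, below the 27 limit; the employer is a non-profit. But: (l) operates against (d): the reference index is 445, meeting the 429 threshold. (d) is therefore removed.
Exception (e): a current Tier D Exemption Letter is held; no employee is paid on commission — every condition holds. But applying paragraphs (m)–(n): (m) operates against (e): a current Category 6 Certificate is held. (n) is not triggered (the Category C Exemption Letter is not current), so (m) stands. Exception (e) does not apply.

No — exception (b) applies; Keiko's café is not required to provide paid sick leave.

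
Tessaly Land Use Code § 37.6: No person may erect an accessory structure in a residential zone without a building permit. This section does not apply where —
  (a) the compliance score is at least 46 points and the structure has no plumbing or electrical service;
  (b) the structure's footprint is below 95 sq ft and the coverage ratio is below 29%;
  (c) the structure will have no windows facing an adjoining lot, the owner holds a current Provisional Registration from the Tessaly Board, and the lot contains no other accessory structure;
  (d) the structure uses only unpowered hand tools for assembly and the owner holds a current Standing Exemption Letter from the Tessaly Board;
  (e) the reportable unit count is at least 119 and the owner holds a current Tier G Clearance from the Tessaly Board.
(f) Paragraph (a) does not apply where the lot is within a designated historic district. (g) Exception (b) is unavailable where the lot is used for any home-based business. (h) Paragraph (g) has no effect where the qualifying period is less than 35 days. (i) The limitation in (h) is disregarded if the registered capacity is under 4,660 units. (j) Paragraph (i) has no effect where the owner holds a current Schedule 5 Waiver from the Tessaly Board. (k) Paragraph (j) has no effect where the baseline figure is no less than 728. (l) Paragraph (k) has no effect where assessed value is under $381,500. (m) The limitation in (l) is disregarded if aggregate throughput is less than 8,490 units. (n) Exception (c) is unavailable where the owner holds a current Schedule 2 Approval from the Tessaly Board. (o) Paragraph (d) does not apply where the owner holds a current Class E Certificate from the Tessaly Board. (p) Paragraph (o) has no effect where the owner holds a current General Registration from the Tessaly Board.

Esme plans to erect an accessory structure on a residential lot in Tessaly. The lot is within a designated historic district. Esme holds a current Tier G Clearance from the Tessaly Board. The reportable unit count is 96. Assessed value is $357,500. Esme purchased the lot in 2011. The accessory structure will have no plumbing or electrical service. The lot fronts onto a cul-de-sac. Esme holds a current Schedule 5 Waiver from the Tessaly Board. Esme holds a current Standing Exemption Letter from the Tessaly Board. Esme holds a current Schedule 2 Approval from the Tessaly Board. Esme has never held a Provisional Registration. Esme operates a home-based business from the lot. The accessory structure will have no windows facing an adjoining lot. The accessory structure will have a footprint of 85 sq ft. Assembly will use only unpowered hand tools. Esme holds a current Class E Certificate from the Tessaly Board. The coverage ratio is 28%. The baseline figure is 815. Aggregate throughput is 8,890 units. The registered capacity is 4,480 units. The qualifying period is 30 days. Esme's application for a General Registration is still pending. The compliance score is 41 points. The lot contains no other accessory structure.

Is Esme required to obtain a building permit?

Exception (a) fails — the compliance score is 41 points, short of 46 points.
All of (b)'s requirements are met (the structure's footprint is 85 sq ft, below the 95 sq ft limit; the coverage ratio is 28%, below the 29% limit). Considering the limiting provisions: (g) applies (a home-based business operates on the lot), but is set aside by (h): (h) applies — the qualifying period is 30 days, less than the 35 days limit. (i) would limit (h) — the registered capacity is 4,480 units, under the 4,660 units limit — but (j) sets (i) aside: (j) operates against (i): a current Schedule 5 Waiver is held. (k) would limit (j) — the baseline figure is 815, meeting the 728 threshold — but (l) sets (k) aside: (l) is triggered — assessed value is $357,500, under the $381,500 limit. (m), which would lift (l), is not engaged — aggregate throughput is 8,890 units, not less than 8,490 units. (b) remains available.
Exception (c) fails — there is no Provisional Registration in force.
Exception (d): assembly uses only hand tools; a current Standing Exemption Letter is held — every condition holds. However, paragraphs (o)–(p) must be considered: (o) operates against (d): a current Class E Certificate is held. (p) does not operate here (there is no General Registration in force), so (o) stands. Exception (d) does not apply.
Exception (e) does not apply: the reportable unit count is 96, short of 119.

No — exception (b) applies; Esme does not need a building permit.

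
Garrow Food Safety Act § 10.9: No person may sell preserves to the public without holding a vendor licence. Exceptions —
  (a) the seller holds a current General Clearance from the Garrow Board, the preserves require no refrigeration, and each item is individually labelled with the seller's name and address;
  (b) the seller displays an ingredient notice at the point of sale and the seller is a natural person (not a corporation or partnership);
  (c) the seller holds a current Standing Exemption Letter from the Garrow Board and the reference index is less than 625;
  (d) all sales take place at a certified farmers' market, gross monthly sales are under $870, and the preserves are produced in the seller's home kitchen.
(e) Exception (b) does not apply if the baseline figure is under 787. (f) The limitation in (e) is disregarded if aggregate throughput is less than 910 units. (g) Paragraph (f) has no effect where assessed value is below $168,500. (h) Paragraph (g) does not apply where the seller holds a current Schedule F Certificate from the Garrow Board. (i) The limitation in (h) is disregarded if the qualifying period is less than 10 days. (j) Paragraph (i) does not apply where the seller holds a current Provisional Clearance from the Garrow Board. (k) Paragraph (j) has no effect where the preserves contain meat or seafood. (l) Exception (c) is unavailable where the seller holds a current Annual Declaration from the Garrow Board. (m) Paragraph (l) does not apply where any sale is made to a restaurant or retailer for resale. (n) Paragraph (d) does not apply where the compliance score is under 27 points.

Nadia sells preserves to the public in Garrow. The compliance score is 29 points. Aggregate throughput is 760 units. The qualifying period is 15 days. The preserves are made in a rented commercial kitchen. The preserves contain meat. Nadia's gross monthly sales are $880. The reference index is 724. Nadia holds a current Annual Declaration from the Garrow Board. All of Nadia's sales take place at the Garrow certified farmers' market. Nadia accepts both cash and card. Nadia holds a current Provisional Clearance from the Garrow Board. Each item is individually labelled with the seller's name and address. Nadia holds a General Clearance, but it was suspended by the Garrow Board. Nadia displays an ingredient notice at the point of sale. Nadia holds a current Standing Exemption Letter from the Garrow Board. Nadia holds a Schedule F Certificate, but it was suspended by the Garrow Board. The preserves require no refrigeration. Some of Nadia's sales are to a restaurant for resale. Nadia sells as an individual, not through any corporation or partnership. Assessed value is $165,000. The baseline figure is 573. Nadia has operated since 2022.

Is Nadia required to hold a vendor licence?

Exception (a) requires that the seller holds a current General Clearance from the Garrow Board; but no current General Clearance is held, so (a) is unavailable.
Exception (b)'s conditions are all satisfied: an ingredient notice is displayed; the seller is a natural person. However, paragraphs (e)–(k) must be considered: (e) operates against (b): the baseline figure is 573, under the 787 limit. (f) operates (aggregate throughput is 760 units, less than the 910 units limit), but is set aside by (g): (g) operates — assessed value is $165,000, below the $168,500 limit. (h), which would lift (g), does not operate here — no current Schedule F Certificate is held. (b) is therefore removed.
Exception (c) fails — the reference index is 724, not less than 625.
Exception (d) requires that gross monthly sales are under $870; but gross monthly sales are $880, not under $870, so (d) is unavailable.
None of the exceptions is available; § 10.9 applies in full.

Yes — Nadia must hold a vendor licence.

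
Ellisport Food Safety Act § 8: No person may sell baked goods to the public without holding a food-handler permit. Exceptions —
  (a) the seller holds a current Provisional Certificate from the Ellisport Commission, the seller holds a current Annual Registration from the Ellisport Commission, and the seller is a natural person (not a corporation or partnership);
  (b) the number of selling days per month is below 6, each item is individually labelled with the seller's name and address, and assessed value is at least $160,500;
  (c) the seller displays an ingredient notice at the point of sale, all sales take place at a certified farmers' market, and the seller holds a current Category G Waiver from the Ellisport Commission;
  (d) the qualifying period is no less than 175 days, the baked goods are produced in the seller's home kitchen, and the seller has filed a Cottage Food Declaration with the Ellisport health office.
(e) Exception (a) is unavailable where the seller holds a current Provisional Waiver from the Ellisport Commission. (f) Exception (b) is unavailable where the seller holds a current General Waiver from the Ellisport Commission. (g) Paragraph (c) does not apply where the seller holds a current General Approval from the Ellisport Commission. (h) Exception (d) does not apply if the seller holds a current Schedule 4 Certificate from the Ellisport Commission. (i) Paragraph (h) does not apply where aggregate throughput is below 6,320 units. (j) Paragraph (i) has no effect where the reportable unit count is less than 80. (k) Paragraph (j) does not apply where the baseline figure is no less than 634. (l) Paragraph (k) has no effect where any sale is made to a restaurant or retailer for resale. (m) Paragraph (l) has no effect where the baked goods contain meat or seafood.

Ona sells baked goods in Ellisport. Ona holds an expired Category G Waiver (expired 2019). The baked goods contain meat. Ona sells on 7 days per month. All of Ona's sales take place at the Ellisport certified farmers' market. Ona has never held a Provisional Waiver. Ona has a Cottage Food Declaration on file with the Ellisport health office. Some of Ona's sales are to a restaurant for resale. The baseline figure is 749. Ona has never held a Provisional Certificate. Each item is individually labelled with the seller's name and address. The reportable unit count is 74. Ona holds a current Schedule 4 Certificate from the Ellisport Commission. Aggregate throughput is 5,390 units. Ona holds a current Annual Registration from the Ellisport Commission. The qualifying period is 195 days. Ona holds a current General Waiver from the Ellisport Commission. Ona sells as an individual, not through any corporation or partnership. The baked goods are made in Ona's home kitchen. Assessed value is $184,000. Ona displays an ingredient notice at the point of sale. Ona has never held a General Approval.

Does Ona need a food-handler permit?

Exception (a) requires that the seller holds a current Provisional Certificate from the Ellisport Commission; but there is no Provisional Certificate in force, so (a) is unavailable.
Exception (b) fails — the number of selling days per month is 7, not below 6.
Exception (c) requires that the seller holds a current Category G Waiver from the Ellisport Commission; but the Category G Waiver is not current, so (c) is unavailable.
Exception (d): the qualifying period is 195 days, meeting the 175 days threshold; the baked goods are home-kitchen produced; a Cottage Food Declaration is on file — every condition holds. Considering the limiting provisions: (h) is triggered (a current Schedule 4 Certificate is held), but is set aside by (i): (i) is engaged — aggregate throughput is 5,390 units, below the 6,320 units limit. (j) would limit (i) — the reportable unit count is 74, less than the 80 limit — but (k) sets (j) aside: (k) operates against (j): the baseline figure is 749, meeting the 634 threshold. (l) applies (some sales are to a restaurant for resale), but is itself disapplied by (m): (m) operates against (l): the baked goods contain meat. Exception (d) stands.

No — exception (d) applies; Ona is not required to hold a food-handler permit.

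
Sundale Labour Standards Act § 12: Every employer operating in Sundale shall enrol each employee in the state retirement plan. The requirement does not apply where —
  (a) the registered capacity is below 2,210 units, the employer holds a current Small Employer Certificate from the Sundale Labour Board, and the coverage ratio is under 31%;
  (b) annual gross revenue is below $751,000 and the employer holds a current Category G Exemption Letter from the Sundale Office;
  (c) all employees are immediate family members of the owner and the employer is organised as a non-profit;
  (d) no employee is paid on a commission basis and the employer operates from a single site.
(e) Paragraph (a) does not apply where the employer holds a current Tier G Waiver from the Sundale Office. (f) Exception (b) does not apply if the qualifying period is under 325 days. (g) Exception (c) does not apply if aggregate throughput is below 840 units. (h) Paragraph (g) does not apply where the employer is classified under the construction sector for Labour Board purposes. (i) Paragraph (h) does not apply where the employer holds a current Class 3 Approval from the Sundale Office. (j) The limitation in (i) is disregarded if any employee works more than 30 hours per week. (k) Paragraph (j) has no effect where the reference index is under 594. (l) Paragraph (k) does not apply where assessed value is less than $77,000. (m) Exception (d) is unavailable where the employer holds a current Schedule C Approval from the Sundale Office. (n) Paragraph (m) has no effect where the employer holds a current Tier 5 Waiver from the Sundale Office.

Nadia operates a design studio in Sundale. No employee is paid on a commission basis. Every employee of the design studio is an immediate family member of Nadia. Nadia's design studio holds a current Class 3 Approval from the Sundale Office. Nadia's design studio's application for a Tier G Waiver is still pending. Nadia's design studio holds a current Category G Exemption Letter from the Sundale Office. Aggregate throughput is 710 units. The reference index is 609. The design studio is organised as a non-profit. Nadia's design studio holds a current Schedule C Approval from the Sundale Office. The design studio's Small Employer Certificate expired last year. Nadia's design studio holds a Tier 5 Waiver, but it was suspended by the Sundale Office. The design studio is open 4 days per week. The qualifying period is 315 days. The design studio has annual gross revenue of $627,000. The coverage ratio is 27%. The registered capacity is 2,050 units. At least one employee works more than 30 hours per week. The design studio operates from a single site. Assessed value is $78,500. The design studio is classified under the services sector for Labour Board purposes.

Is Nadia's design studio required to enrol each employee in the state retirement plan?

Yes — Nadia's design studio must enrol each employee in the state retirement plan.

Exception (a) requires that the employer holds a current Small Employer Certificate from the Sundale Labour Board; but the Small Employer Certificate has expired, so (a) is unavailable.
Exception (b) is satisfied on its face — annual gross revenue is $627,000, below the $751,000 limit; a current Category G Exemption Letter is held. Turning to paragraph (f): (f) operates against (b): the qualifying period is 315 days, under the 325 days limit. So (b) is unavailable.
All of (c)'s requirements are met (every employee is an immediate family member; the employer is a non-profit). But applying paragraphs (g)–(l): (g) applies — aggregate throughput is 710 units, below the 840 units limit. (h), which would lift (g), does not operate here — the design studio is classified under the services sector. Exception (c) does not apply.
Exception (d): no employee is paid on commission; the employer operates from a single site — every condition holds. But applying paragraphs (m)–(n): (m) is engaged — a current Schedule C Approval is held. (n) is not engaged (there is no Tier 5 Waiver in force), so (m) stands. So (d) is unavailable.
No exception is made out. Nadia's design studio falls within the general rule.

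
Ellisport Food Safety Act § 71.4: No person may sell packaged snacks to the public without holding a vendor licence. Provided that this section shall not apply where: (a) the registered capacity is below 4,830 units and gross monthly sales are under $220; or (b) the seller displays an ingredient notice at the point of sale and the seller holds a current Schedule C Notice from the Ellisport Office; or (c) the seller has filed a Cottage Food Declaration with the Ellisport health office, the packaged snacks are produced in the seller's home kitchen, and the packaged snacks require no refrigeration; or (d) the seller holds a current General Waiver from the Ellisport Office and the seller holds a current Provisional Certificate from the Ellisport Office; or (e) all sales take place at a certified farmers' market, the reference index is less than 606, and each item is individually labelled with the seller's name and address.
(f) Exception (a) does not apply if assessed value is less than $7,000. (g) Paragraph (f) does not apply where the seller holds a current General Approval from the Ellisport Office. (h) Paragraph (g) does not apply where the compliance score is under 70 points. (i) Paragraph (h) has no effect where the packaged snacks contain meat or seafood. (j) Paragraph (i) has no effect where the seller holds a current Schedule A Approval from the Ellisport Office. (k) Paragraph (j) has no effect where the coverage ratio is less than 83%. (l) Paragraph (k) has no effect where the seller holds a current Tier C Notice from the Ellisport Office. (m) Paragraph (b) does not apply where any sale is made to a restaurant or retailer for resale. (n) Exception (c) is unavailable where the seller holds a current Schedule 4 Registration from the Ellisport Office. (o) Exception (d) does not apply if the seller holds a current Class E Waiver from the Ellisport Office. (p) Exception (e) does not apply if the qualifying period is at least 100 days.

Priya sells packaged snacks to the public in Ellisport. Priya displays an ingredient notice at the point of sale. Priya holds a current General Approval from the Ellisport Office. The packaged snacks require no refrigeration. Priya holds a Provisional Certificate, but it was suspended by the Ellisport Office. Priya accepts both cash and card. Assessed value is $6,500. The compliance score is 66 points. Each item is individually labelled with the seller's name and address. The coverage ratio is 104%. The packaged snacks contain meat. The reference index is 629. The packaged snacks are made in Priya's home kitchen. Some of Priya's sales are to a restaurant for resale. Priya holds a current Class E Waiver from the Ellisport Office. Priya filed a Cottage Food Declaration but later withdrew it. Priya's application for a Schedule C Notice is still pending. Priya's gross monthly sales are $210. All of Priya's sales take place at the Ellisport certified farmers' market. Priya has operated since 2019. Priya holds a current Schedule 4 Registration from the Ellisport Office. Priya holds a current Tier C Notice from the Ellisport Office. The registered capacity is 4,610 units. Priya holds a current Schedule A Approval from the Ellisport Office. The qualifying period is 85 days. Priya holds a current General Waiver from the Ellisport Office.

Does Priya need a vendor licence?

Exception (a): the registered capacity is 4,610 units, below the 4,830 units limit; gross monthly sales are $210, under the $220 limit — every condition holds. However, paragraphs (f)–(l) must be considered: (f) operates against (a): assessed value is $6,500, less than the $7,000 limit. (g) operates (a current General Approval is held), but yields to (h): (h) operates against (g): the compliance score is 66 points, under the 70 points limit. (i) applies (the packaged snacks contain meat), but is set aside by (j): (j) operates against (i): a current Schedule A Approval is held. (k), which would lift (j), is not triggered — the coverage ratio is 104%, not less than 83%. (a) is therefore removed.
Exception (b) requires that the seller holds a current Schedule C Notice from the Ellisport Office; but no current Schedule C Notice is held, so (b) is unavailable.
Exception (c) requires that the seller has filed a Cottage Food Declaration with the Ellisport health office; but the Cottage Food Declaration was withdrawn, so (c) is unavailable.
Exception (d) requires that the seller holds a current Provisional Certificate from the Ellisport Office; but the Provisional Certificate is not current, so (d) is unavailable.
Exception (e) does not apply: the reference index is 629, not less than 606.
Every exception is unavailable, so the rule governs.

Yes — Priya must hold a vendor licence.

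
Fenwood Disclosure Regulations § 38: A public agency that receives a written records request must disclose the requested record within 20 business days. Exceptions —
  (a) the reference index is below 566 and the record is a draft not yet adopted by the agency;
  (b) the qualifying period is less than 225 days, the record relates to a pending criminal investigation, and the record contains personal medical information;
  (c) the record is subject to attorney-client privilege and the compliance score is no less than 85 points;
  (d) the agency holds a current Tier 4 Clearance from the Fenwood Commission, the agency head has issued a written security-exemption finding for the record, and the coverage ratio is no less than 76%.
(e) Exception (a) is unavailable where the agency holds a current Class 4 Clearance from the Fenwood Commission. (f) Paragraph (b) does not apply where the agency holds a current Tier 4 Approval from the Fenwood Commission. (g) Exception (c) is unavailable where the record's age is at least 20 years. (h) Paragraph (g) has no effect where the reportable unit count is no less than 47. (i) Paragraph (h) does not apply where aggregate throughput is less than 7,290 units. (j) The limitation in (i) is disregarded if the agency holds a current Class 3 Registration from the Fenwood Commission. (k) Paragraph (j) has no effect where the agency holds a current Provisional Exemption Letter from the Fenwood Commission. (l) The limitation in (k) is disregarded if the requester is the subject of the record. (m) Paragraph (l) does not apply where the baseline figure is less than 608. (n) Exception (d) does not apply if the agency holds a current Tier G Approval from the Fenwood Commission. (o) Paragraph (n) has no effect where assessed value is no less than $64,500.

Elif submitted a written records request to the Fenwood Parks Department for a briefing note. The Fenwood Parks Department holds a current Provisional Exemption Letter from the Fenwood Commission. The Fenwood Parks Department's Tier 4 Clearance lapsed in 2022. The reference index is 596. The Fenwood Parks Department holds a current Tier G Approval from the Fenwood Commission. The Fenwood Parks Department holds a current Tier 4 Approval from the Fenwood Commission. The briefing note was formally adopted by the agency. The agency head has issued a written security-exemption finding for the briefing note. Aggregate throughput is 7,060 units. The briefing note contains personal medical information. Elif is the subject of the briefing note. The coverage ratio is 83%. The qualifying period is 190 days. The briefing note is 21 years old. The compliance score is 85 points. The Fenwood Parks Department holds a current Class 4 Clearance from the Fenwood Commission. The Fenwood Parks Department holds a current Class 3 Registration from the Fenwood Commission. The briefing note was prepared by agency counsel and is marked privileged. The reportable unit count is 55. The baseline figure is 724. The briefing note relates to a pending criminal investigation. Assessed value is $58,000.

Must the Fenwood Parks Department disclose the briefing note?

Exception (a) does not apply: the reference index is 596, not below 566.
Exception (b)'s conditions are all satisfied: the qualifying period is 190 days, less than the 225 days limit; the briefing note relates to a pending investigation; the briefing note contains personal medical information. However, paragraph (f) must be considered: (f) applies — a current Tier 4 Approval is held. (b) is therefore removed.
All of (c)'s requirements are met (the briefing note is privileged; the compliance score is 85 points, meeting the 85 points threshold). As to paragraphs (g)–(m): (g) would limit (c) — the record's age is 21 years, meeting the 20 years threshold — but (h) sets (g) aside: (h) operates against (g): the reportable unit count is 55, meeting the 47 threshold. (i) would limit (h) — aggregate throughput is 7,060 units, less than the 7,290 units limit — but (j) sets (i) aside: (j) is triggered — a current Class 3 Registration is held. (k) would limit (j) — a current Provisional Exemption Letter is held — but (l) sets (k) aside: (l) is engaged — Elif is the subject of the briefing note. (m) is not engaged (the baseline figure is 724, not less than 608), so (l) stands. (c) remains available.
Exception (d) fails — there is no Tier 4 Clearance in force.

No — exception (c) applies; the Fenwood Parks Department is not required to disclose the briefing note.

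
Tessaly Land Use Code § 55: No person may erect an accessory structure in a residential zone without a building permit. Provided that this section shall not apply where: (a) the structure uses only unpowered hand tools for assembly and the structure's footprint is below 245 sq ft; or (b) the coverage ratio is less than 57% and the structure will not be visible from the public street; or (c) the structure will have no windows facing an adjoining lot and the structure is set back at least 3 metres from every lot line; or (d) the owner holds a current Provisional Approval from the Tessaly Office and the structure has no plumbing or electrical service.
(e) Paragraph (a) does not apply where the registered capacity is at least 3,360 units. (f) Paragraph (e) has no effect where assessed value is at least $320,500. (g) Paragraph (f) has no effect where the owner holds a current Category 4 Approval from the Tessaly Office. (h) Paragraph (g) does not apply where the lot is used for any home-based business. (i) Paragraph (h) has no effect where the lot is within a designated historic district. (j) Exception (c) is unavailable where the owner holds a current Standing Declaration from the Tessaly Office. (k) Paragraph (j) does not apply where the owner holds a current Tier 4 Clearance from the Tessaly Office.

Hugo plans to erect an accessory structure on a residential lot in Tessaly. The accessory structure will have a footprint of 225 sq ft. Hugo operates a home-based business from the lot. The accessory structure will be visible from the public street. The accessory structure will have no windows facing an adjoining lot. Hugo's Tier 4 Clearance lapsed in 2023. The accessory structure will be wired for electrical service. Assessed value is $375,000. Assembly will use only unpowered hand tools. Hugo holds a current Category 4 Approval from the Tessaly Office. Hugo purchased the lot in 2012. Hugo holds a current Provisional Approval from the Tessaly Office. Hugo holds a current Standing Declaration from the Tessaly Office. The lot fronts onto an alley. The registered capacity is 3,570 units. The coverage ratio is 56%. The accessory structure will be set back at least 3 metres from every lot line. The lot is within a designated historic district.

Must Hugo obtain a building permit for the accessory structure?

Exception (a)'s conditions are all satisfied: assembly uses only hand tools; the structure's footprint is 225 sq ft, below the 245 sq ft limit. But applying paragraphs (e)–(i): (e) is engaged — the registered capacity is 3,570 units, meeting the 3,360 units threshold. (f) would limit (e) — assessed value is $375,000, meeting the $320,500 threshold — but (g) sets (f) aside: (g) operates against (f): a current Category 4 Approval is held. (h) applies (a home-based business operates on the lot), but is set aside by (i): (i) is engaged — the lot is in a historic district. (a) is therefore removed.
Exception (b) requires that the structure will not be visible from the public street; but the structure will be visible from the street, so (b) is unavailable.
Exception (c) is satisfied on its face — no windows face an adjoining lot; the setback is at least 3 m on every side. But: (j) is triggered — a current Standing Declaration is held. (k) is not triggered (there is no Tier 4 Clearance in force), so (j) stands. So (c) is unavailable.
Exception (d) requires that the structure has no plumbing or electrical service; but electrical service is planned, so (d) is unavailable.
No exception displaces § 55.

Yes — Hugo must obtain a building permit.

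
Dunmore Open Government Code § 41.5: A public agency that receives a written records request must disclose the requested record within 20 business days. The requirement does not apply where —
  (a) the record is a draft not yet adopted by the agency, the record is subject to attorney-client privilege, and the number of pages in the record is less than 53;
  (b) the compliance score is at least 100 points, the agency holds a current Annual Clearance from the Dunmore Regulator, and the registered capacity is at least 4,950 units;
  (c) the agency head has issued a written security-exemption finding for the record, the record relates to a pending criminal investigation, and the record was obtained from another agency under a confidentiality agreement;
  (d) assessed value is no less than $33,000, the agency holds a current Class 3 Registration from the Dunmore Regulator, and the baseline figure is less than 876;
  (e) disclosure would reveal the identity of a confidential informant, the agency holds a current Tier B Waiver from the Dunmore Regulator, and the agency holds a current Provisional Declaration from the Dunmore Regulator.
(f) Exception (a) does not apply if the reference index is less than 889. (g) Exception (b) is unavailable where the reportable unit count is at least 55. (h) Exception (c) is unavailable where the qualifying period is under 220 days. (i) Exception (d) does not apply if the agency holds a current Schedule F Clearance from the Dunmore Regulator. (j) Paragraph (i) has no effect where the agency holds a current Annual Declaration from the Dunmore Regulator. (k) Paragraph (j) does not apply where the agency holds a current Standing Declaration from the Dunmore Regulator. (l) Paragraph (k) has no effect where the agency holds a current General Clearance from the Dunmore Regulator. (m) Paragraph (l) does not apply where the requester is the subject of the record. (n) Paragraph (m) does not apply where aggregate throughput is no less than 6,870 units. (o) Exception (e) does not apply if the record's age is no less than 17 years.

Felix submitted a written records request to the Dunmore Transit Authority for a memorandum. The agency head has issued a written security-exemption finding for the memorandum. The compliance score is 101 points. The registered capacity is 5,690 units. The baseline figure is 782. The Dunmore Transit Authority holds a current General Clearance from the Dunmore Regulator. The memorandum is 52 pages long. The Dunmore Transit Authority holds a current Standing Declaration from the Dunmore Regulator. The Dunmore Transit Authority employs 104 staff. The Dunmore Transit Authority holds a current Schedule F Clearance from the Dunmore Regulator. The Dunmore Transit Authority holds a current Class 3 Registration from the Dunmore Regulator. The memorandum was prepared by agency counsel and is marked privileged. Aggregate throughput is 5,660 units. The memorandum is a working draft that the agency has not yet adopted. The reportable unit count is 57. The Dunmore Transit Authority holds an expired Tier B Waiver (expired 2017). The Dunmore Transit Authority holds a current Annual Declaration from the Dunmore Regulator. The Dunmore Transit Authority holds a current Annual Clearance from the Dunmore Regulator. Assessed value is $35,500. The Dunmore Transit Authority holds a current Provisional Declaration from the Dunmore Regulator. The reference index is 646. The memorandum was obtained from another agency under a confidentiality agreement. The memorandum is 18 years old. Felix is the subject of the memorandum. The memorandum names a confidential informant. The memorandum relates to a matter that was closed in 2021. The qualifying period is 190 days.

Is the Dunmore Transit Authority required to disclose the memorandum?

Yes — the Dunmore Transit Authority must disclose the memorandum.

Exception (a) is satisfied on its face — the memorandum is an unadopted draft; the memorandum is privileged; the number of pages in the record is 52, less than the 53 limit. Turning to paragraph (f): (f) operates against (a): the reference index is 646, less than the 889 limit. So (a) is unavailable.
Exception (b)'s conditions are all satisfied: the compliance score is 101 points, meeting the 100 points threshold; a current Annual Clearance is held; the registered capacity is 5,690 units, meeting the 4,950 units threshold. But: (g) operates — the reportable unit count is 57, meeting the 55 threshold. (b) is therefore removed.
Exception (c) fails — the memorandum relates to a closed matter.
Exception (d): assessed value is $35,500, meeting the $33,000 threshold; a current Class 3 Registration is held; the baseline figure is 782, less than the 876 limit — every condition holds. But: (i) operates against (d): a current Schedule F Clearance is held. (j) applies (a current Annual Declaration is held), but is overridden by (k): (k) is engaged — a current Standing Declaration is held. (l) operates (a current General Clearance is held), but is displaced by (m): (m) operates against (l): Felix is the subject of the memorandum. (n), which would lift (m), is inapplicable — aggregate throughput is 5,660 units, short of 6,870 units. Exception (d) does not apply.
Exception (e) fails — the Tier B Waiver is not current.
No exception applies. The general rule governs.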